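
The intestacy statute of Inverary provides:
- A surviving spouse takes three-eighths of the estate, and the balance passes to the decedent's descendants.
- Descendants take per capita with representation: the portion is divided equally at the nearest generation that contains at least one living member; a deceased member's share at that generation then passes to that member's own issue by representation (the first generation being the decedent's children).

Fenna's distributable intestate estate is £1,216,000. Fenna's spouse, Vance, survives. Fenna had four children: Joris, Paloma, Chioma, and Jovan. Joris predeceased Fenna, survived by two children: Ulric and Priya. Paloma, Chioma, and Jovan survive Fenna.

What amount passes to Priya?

Vance takes three-eighths of £1,216,000 = £456,000. The remaining £760,000 passes to the descendants.
The descendants' portion (£760,000) is divided into 4 shares of £190,000: Paloma, Chioma, and Jovan each take £190,000; Joris's £190,000 share passes to Joris's issue.
Joris's share (£190,000) is divided into 2 shares of £95,000: Ulric and Priya each take £95,000.

Priya receives £95,000.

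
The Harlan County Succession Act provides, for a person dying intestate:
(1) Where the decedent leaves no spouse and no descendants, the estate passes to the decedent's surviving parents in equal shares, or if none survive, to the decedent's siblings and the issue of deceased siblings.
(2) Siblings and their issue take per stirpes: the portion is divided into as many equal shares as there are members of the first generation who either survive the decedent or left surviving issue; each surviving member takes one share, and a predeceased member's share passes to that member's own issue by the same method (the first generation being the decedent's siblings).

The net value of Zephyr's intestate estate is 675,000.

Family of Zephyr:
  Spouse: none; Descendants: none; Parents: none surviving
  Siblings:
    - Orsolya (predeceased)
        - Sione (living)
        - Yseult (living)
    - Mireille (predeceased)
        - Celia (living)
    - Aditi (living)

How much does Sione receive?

Sione receives 112,500.

The entire 675,000 passes to the siblings and their issue.
That amount (675,000) is divided into 3 shares of 225,000: Aditi takes 225,000; Orsolya's 225,000 share passes to Orsolya's issue; Mireille's 225,000 share passes to Mireille's issue.
Orsolya's share (225,000) is divided into 2 shares of 112,500: Sione and Yseult each take 112,500.
Mireille's share (225,000) passes entirely to Celia.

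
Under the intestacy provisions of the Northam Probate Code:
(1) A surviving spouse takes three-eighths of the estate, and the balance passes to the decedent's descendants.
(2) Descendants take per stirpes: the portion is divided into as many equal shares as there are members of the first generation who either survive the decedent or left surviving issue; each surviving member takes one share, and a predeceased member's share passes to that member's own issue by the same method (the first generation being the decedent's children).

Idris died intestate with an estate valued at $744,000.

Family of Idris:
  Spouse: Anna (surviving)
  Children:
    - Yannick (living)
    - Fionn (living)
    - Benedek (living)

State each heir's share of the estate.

Anna takes three-eighths of $744,000 = $279,000. The remaining $465,000 passes to the descendants.
The descendants' portion ($465,000) is divided into 3 shares of $155,000: Yannick, Fionn, and Benedek each take $155,000.

Anna: $279,000; Yannick: $155,000; Fionn: $155,000; Benedek: $155,000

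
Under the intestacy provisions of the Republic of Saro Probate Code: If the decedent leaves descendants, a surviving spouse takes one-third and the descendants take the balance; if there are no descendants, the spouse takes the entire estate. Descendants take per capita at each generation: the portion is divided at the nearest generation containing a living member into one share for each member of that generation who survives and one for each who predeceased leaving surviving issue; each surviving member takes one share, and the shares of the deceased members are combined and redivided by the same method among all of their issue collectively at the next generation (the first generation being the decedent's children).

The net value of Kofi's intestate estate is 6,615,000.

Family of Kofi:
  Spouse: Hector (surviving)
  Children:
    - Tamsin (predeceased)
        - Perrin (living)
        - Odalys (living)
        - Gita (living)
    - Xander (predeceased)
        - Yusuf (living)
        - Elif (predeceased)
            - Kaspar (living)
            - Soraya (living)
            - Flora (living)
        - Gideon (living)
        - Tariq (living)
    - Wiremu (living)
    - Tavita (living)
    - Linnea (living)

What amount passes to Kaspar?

Kaspar receives 84,000.

Hector takes one-third of 6,615,000 = 2,205,000. The remaining 4,410,000 passes to the descendants.
The descendants' portion (4,410,000) is divided at the children's generation into 5 shares of 882,000. Wiremu, Tavita, and Linnea each take 882,000. The 2 shares of the deceased (Tamsin and Xander) are combined into a pool of 1,764,000.
That pool (1,764,000) is divided at the grandchildren's generation into 7 shares of 252,000. Perrin, Odalys, Gita, Yusuf, Gideon, and Tariq each take 252,000. The remaining share for the deceased Elif (252,000) is carried to the next generation.
That pool (252,000) is divided at the great-grandchildren's generation equally among Kaspar, Soraya, and Flora: 84,000 each.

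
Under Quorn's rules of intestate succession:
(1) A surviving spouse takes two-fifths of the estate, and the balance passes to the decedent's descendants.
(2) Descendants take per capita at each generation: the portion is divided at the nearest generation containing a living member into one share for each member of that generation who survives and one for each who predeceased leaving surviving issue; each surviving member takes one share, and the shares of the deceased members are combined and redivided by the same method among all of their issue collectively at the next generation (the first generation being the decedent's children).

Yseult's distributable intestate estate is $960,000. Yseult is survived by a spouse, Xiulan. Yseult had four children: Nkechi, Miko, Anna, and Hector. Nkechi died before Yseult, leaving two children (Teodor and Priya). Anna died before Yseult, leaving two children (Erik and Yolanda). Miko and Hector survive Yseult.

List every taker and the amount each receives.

Xiulan: $384,000; Teodor: $72,000; Priya: $72,000; Miko: $144,000; Erik: $72,000; Yolanda: $72,000; Hector: $144,000

Xiulan takes two-fifths of $960,000 = $384,000. The remaining $576,000 passes to the descendants.
The descendants' portion ($576,000) is divided at the children's generation into 4 shares of $144,000. Miko and Hector each take $144,000. The 2 shares of the deceased (Nkechi and Anna) are combined into a pool of $288,000.
That pool ($288,000) is divided at the grandchildren's generation equally among Teodor, Priya, Erik, and Yolanda: $72,000 each.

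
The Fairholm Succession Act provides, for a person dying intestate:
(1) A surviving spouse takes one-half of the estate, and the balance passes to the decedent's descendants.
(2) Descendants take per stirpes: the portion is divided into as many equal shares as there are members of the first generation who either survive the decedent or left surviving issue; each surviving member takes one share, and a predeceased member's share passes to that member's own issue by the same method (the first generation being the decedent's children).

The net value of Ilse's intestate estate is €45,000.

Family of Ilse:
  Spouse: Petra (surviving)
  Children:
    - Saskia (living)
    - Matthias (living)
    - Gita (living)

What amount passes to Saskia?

Petra takes one-half of €45,000 = €22,500. The remaining €22,500 passes to the descendants.
The descendants' portion (€22,500) is divided into 3 shares of €7,500: Saskia, Matthias, and Gita each take €7,500.

Saskia receives €7,500.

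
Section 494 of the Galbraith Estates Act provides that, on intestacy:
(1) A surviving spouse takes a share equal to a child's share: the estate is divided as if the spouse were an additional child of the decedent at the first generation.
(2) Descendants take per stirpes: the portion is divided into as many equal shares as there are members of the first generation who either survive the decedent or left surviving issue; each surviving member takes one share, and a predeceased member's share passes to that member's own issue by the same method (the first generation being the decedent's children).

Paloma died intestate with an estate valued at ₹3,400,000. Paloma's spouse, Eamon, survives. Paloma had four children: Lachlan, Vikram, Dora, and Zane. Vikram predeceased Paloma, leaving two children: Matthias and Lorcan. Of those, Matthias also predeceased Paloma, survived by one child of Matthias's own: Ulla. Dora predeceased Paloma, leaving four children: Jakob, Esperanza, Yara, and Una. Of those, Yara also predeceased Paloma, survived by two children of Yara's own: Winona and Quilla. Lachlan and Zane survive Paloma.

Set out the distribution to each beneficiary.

Eamon: ₹680,000; Lachlan: ₹680,000; Ulla: ₹340,000; Lorcan: ₹340,000; Jakob: ₹170,000; Esperanza: ₹170,000; Winona: ₹85,000; Quilla: ₹85,000; Una: ₹170,000; Zane: ₹680,000

The spouse counts as an additional share at the children's level, so there are 5 primary shares of ₹680,000. Eamon takes one such share (₹680,000).
The children's combined portion (₹2,720,000) is divided into 4 shares of ₹680,000: Lachlan and Zane each take ₹680,000; Vikram's ₹680,000 share passes to Vikram's issue; Dora's ₹680,000 share passes to Dora's issue.
Vikram's share (₹680,000) is divided into 2 shares of ₹340,000: Lorcan takes ₹340,000; Matthias's ₹340,000 share passes to Matthias's issue.
Matthias's share (₹340,000) passes entirely to Ulla.
Dora's share (₹680,000) is divided into 4 shares of ₹170,000: Jakob, Esperanza, and Una each take ₹170,000; Yara's ₹170,000 share passes to Yara's issue.
Yara's share (₹170,000) is divided into 2 shares of ₹85,000: Winona and Quilla each take ₹85,000.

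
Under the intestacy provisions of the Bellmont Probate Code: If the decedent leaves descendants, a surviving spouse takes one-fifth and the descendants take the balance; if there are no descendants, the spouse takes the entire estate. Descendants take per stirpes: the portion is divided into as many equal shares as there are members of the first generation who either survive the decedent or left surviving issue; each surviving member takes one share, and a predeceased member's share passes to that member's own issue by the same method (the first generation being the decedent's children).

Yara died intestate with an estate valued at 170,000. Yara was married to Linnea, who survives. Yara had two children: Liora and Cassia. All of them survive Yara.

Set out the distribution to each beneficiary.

Linnea takes one-fifth of 170,000 = 34,000. The remaining 136,000 passes to the descendants.
The descendants' portion (136,000) is divided into 2 shares of 68,000: Liora and Cassia each take 68,000.

Linnea: 34,000; Liora: 68,000; Cassia: 68,000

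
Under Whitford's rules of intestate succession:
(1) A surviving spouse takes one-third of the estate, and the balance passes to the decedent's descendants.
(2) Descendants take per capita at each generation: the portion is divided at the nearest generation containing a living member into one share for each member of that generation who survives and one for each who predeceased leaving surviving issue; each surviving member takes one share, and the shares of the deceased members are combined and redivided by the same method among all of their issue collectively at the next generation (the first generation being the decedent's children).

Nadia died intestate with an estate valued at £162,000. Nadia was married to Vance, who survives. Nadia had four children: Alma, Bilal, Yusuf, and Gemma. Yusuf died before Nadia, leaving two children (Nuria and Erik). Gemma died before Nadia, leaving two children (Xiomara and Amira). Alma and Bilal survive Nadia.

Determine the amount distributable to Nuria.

Nuria receives £13,500.

Vance takes one-third of £162,000 = £54,000. The remaining £108,000 passes to the descendants.
The descendants' portion (£108,000) is divided at the children's generation into 4 shares of £27,000. Alma and Bilal each take £27,000. The 2 shares of the deceased (Yusuf and Gemma) are combined into a pool of £54,000.
That pool (£54,000) is divided at the grandchildren's generation equally among Nuria, Erik, Xiomara, and Amira: £13,500 each.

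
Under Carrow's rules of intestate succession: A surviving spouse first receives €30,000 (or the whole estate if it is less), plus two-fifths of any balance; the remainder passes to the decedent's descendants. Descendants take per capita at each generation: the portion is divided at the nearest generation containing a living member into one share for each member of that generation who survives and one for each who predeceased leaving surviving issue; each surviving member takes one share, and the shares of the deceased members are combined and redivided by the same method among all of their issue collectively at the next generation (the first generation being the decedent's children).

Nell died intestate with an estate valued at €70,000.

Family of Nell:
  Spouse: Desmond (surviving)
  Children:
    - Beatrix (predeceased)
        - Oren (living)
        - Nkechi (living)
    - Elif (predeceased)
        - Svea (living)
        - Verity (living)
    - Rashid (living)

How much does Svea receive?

Svea receives €4,000.

Desmond first takes €30,000, leaving a balance of €40,000. Desmond then takes two-fifths of the balance (€16,000), for a total of €46,000. The remaining €24,000 passes to the descendants.
The descendants' portion (€24,000) is divided at the children's generation into 3 shares of €8,000. Rashid takes €8,000. The 2 shares of the deceased (Beatrix and Elif) are combined into a pool of €16,000.
That pool (€16,000) is divided at the grandchildren's generation equally among Oren, Nkechi, Svea, and Verity: €4,000 each.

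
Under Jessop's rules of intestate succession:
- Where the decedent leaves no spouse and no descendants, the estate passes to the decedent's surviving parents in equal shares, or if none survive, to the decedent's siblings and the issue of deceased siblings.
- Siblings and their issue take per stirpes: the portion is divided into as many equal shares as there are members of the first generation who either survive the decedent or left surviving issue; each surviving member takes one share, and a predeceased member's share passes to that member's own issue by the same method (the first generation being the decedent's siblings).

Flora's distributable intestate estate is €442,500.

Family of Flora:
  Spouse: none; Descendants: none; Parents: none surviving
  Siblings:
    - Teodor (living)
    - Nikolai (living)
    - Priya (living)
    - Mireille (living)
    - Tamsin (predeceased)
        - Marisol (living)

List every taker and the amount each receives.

Teodor: €88,500; Nikolai: €88,500; Priya: €88,500; Mireille: €88,500; Marisol: €88,500

The entire €442,500 passes to the siblings and their issue.
That amount (€442,500) is divided into 5 shares of €88,500: Teodor, Nikolai, Priya, and Mireille each take €88,500; Tamsin's €88,500 share passes to Tamsin's issue.
Tamsin's share (€88,500) passes entirely to Marisol.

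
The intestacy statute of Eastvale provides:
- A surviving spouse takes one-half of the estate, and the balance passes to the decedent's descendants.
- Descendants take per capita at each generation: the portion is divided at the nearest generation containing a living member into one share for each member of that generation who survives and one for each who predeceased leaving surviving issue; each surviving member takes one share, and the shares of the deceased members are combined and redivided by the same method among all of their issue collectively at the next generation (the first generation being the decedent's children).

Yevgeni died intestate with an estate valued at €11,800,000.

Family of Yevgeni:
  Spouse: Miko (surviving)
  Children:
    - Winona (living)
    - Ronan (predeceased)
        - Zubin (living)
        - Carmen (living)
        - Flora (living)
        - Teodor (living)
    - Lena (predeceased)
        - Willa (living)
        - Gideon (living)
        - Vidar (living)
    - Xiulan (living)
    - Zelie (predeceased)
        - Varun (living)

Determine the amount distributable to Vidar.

Miko takes one-half of €11,800,000 = €5,900,000. The remaining €5,900,000 passes to the descendants.
The descendants' portion (€5,900,000) is divided at the children's generation into 5 shares of €1,180,000. Winona and Xiulan each take €1,180,000. The 3 shares of the deceased (Ronan, Lena, and Zelie) are combined into a pool of €3,540,000.
That pool (€3,540,000) is divided at the grandchildren's generation equally among Zubin, Carmen, Flora, Teodor, Willa, Gideon, Vidar, and Varun: €442,500 each.

Vidar receives €442,500.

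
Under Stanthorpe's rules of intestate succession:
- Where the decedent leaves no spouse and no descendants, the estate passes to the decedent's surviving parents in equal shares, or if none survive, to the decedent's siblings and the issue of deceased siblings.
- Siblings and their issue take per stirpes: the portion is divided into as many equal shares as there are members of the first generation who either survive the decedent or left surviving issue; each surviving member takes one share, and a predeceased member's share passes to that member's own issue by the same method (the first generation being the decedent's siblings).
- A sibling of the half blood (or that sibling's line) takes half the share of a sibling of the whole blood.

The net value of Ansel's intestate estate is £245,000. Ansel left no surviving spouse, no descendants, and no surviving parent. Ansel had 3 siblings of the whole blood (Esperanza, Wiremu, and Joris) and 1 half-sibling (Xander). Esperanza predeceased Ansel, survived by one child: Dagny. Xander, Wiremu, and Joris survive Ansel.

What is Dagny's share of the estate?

The entire £245,000 passes to the siblings and their issue.
Counting each half-blood sibling's line as half a unit, there are 7/2 units in £245,000, so one unit is £70,000. Whole-blood lines (Esperanza, Wiremu, and Joris) take £70,000 each; half-blood lines (Xander) take £35,000 each.
Esperanza's share (£70,000) passes entirely to Dagny.

Dagny receives £70,000.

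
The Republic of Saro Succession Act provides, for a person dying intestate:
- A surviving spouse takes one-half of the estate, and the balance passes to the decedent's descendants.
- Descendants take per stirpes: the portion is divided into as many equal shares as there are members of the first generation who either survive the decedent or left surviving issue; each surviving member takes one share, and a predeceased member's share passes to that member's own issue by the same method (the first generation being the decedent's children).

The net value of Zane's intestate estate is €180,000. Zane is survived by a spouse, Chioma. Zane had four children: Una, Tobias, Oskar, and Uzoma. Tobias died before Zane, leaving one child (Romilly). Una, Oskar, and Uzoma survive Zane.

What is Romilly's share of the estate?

Chioma takes one-half of €180,000 = €90,000. The remaining €90,000 passes to the descendants.
The descendants' portion (€90,000) is divided into 4 shares of €22,500: Una, Oskar, and Uzoma each take €22,500; Tobias's €22,500 share passes to Tobias's issue.
Tobias's share (€22,500) passes entirely to Romilly.

Romilly receives €22,500.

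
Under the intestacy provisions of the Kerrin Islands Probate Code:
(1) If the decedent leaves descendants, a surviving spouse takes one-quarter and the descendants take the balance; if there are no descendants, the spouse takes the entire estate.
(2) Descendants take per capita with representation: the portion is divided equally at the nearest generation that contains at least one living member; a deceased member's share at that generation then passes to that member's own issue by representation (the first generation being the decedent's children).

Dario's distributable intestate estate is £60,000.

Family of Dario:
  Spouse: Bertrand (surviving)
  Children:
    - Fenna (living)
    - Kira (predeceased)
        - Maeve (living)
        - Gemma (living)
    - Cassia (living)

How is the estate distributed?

Bertrand: £15,000; Fenna: £15,000; Maeve: £7,500; Gemma: £7,500; Cassia: £15,000

Bertrand takes one-quarter of £60,000 = £15,000. The remaining £45,000 passes to the descendants.
The descendants' portion (£45,000) is divided into 3 shares of £15,000: Fenna and Cassia each take £15,000; Kira's £15,000 share passes to Kira's issue.
Kira's share (£15,000) is divided into 2 shares of £7,500: Maeve and Gemma each take £7,500.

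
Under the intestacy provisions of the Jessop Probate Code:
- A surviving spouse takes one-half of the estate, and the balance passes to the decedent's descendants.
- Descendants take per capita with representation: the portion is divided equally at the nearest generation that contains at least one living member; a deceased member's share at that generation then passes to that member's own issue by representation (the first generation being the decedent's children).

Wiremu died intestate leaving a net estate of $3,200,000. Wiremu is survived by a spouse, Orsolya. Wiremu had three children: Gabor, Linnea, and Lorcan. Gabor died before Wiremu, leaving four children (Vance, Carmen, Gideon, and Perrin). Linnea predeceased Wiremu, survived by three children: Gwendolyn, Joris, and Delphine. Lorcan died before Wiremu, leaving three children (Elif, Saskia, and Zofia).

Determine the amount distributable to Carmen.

Orsolya takes one-half of $3,200,000 = $1,600,000. The remaining $1,600,000 passes to the descendants.
No child survives, so the initial division is made at the grandchildren's generation.
The descendants' portion ($1,600,000) is divided into 10 shares of $160,000: Vance, Carmen, Gideon, Perrin, Gwendolyn, Joris, Delphine, Elif, Saskia, and Zofia each take $160,000.

Carmen receives $160,000.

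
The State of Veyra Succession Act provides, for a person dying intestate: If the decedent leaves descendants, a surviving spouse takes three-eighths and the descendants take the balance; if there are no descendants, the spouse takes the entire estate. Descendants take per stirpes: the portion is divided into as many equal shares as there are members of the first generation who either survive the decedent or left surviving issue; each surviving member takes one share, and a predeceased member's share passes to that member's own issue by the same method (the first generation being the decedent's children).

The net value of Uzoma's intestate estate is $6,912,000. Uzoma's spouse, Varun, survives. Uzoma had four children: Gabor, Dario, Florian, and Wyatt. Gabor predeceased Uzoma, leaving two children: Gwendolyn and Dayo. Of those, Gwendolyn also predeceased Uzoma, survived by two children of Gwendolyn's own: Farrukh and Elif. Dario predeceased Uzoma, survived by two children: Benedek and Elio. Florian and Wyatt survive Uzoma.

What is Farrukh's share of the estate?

Varun takes three-eighths of $6,912,000 = $2,592,000. The remaining $4,320,000 passes to the descendants.
The descendants' portion ($4,320,000) is divided into 4 shares of $1,080,000: Florian and Wyatt each take $1,080,000; Gabor's $1,080,000 share passes to Gabor's issue; Dario's $1,080,000 share passes to Dario's issue.
Gabor's share ($1,080,000) is divided into 2 shares of $540,000: Dayo takes $540,000; Gwendolyn's $540,000 share passes to Gwendolyn's issue.
Gwendolyn's share ($540,000) is divided into 2 shares of $270,000: Farrukh and Elif each take $270,000.
Dario's share ($1,080,000) is divided into 2 shares of $540,000: Benedek and Elio each take $540,000.

Farrukh receives $270,000.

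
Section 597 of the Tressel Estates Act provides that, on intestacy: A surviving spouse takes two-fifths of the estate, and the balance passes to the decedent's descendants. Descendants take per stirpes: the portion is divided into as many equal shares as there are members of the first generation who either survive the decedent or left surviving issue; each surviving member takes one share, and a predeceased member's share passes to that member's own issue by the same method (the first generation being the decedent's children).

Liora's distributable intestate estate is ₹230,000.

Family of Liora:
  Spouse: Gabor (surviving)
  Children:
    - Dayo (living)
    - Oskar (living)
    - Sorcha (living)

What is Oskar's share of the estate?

Gabor takes two-fifths of ₹230,000 = ₹92,000. The remaining ₹138,000 passes to the descendants.
The descendants' portion (₹138,000) is divided into 3 shares of ₹46,000: Dayo, Oskar, and Sorcha each take ₹46,000.

Oskar receives ₹46,000.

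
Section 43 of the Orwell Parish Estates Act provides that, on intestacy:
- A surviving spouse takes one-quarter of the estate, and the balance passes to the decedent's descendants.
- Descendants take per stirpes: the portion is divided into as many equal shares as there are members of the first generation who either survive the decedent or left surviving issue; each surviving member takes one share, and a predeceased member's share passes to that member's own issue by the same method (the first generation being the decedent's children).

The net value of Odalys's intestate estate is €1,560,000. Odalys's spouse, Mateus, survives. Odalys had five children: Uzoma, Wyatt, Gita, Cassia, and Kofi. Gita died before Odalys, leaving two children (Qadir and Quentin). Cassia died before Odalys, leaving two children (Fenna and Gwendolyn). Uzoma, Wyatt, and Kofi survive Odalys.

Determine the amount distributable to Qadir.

Mateus takes one-quarter of €1,560,000 = €390,000. The remaining €1,170,000 passes to the descendants.
The descendants' portion (€1,170,000) is divided into 5 shares of €234,000: Uzoma, Wyatt, and Kofi each take €234,000; Gita's €234,000 share passes to Gita's issue; Cassia's €234,000 share passes to Cassia's issue.
Gita's share (€234,000) is divided into 2 shares of €117,000: Qadir and Quentin each take €117,000.
Cassia's share (€234,000) is divided into 2 shares of €117,000: Fenna and Gwendolyn each take €117,000.

Qadir receives €117,000.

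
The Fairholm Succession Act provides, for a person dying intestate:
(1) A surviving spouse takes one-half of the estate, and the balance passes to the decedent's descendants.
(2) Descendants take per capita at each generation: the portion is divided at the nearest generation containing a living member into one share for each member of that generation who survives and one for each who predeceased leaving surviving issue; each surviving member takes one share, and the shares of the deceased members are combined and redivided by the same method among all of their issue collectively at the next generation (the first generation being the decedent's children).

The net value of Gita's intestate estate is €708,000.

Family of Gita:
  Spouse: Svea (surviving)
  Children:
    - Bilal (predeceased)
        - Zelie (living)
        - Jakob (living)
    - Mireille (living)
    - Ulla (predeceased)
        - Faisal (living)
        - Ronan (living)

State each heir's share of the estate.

Svea: €354,000; Zelie: €59,000; Jakob: €59,000; Mireille: €118,000; Faisal: €59,000; Ronan: €59,000

Svea takes one-half of €708,000 = €354,000. The remaining €354,000 passes to the descendants.
The descendants' portion (€354,000) is divided at the children's generation into 3 shares of €118,000. Mireille takes €118,000. The 2 shares of the deceased (Bilal and Ulla) are combined into a pool of €236,000.
That pool (€236,000) is divided at the grandchildren's generation equally among Zelie, Jakob, Faisal, and Ronan: €59,000 each.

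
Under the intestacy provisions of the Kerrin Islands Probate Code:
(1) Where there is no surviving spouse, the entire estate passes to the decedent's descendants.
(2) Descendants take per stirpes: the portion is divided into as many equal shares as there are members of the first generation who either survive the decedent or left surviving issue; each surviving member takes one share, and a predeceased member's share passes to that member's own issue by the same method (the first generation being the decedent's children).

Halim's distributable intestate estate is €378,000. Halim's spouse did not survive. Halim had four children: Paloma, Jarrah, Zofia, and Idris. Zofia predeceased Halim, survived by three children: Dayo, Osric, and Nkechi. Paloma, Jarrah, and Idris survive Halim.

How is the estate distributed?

Paloma: €94,500; Jarrah: €94,500; Dayo: €31,500; Osric: €31,500; Nkechi: €31,500; Idris: €94,500

The entire €378,000 passes to the descendants.
That amount (€378,000) is divided into 4 shares of €94,500: Paloma, Jarrah, and Idris each take €94,500; Zofia's €94,500 share passes to Zofia's issue.
Zofia's share (€94,500) is divided into 3 shares of €31,500: Dayo, Osric, and Nkechi each take €31,500.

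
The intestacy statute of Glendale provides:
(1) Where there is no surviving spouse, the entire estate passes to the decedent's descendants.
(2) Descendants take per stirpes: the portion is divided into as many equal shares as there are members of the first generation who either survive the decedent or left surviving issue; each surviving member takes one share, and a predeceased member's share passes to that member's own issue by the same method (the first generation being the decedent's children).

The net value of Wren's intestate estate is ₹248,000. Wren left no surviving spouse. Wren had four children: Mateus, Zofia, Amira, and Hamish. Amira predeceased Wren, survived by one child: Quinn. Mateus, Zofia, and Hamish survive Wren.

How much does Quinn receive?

Quinn receives ₹62,000.

The entire ₹248,000 passes to the descendants.
That amount (₹248,000) is divided into 4 shares of ₹62,000: Mateus, Zofia, and Hamish each take ₹62,000; Amira's ₹62,000 share passes to Amira's issue.
Amira's share (₹62,000) passes entirely to Quinn.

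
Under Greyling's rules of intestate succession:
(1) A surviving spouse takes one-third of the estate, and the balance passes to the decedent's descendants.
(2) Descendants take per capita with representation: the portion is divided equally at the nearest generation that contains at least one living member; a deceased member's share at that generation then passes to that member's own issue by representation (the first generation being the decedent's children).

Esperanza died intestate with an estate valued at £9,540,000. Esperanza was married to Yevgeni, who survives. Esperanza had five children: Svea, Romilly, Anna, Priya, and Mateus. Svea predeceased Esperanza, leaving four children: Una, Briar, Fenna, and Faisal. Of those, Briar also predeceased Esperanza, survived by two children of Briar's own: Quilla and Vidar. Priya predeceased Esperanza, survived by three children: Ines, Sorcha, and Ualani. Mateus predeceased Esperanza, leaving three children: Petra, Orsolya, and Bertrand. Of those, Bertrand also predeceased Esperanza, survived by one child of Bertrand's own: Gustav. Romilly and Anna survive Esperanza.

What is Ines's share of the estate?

Yevgeni takes one-third of £9,540,000 = £3,180,000. The remaining £6,360,000 passes to the descendants.
The descendants' portion (£6,360,000) is divided into 5 shares of £1,272,000: Romilly and Anna each take £1,272,000; Svea's £1,272,000 share passes to Svea's issue; Priya's £1,272,000 share passes to Priya's issue; Mateus's £1,272,000 share passes to Mateus's issue.
Svea's share (£1,272,000) is divided into 4 shares of £318,000: Una, Fenna, and Faisal each take £318,000; Briar's £318,000 share passes to Briar's issue.
Briar's share (£318,000) is divided into 2 shares of £159,000: Quilla and Vidar each take £159,000.
Priya's share (£1,272,000) is divided into 3 shares of £424,000: Ines, Sorcha, and Ualani each take £424,000.
Mateus's share (£1,272,000) is divided into 3 shares of £424,000: Petra and Orsolya each take £424,000; Bertrand's £424,000 share passes to Bertrand's issue.
Bertrand's share (£424,000) passes entirely to Gustav.

Ines receives £424,000.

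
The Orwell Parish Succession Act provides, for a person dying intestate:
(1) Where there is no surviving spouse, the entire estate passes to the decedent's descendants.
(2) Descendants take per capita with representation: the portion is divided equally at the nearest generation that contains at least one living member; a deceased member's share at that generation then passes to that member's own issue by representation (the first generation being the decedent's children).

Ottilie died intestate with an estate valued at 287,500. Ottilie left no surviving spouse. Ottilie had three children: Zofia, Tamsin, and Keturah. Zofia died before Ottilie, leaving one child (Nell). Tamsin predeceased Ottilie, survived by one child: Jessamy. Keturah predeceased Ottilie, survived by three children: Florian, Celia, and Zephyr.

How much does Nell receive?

Nell receives 57,500.

The entire 287,500 passes to the descendants.
No child survives, so the initial division is made at the grandchildren's generation.
That amount (287,500) is divided into 5 shares of 57,500: Nell, Jessamy, Florian, Celia, and Zephyr each take 57,500.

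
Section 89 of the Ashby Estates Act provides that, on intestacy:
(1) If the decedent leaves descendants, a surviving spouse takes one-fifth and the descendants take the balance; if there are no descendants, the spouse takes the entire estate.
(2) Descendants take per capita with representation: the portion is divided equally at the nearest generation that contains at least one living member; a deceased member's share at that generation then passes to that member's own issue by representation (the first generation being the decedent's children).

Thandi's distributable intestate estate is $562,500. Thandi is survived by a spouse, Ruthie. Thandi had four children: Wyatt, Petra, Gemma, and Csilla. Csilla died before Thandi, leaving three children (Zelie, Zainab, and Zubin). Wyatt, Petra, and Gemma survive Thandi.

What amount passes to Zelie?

Ruthie takes one-fifth of $562,500 = $112,500. The remaining $450,000 passes to the descendants.
The descendants' portion ($450,000) is divided into 4 shares of $112,500: Wyatt, Petra, and Gemma each take $112,500; Csilla's $112,500 share passes to Csilla's issue.
Csilla's share ($112,500) is divided into 3 shares of $37,500: Zelie, Zainab, and Zubin each take $37,500.

Zelie receives $37,500.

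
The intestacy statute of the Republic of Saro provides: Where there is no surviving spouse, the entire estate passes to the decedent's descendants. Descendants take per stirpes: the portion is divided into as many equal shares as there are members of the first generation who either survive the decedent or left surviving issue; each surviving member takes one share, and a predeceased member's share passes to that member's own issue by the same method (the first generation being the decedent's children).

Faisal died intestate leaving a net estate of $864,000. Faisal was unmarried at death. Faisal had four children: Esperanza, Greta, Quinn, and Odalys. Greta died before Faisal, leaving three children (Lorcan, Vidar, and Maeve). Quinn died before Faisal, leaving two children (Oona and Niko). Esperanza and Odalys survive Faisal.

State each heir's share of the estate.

The entire $864,000 passes to the descendants.
That amount ($864,000) is divided into 4 shares of $216,000: Esperanza and Odalys each take $216,000; Greta's $216,000 share passes to Greta's issue; Quinn's $216,000 share passes to Quinn's issue.
Greta's share ($216,000) is divided into 3 shares of $72,000: Lorcan, Vidar, and Maeve each take $72,000.
Quinn's share ($216,000) is divided into 2 shares of $108,000: Oona and Niko each take $108,000.

Esperanza: $216,000; Lorcan: $72,000; Vidar: $72,000; Maeve: $72,000; Oona: $108,000; Niko: $108,000; Odalys: $216,000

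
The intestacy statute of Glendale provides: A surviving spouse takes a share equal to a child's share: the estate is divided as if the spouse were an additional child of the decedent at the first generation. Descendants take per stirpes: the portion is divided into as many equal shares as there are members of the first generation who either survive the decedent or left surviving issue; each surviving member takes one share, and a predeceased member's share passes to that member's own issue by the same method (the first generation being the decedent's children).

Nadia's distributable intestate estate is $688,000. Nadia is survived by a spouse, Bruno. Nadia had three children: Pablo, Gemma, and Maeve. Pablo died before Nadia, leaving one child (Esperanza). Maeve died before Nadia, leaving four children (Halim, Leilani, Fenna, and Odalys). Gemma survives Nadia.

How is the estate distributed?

Bruno: $172,000; Esperanza: $172,000; Gemma: $172,000; Halim: $43,000; Leilani: $43,000; Fenna: $43,000; Odalys: $43,000

The spouse counts as an additional share at the children's level, so there are 4 primary shares of $172,000. Bruno takes one such share ($172,000).
The children's combined portion ($516,000) is divided into 3 shares of $172,000: Gemma takes $172,000; Pablo's $172,000 share passes to Pablo's issue; Maeve's $172,000 share passes to Maeve's issue.
Pablo's share ($172,000) passes entirely to Esperanza.
Maeve's share ($172,000) is divided into 4 shares of $43,000: Halim, Leilani, Fenna, and Odalys each take $43,000.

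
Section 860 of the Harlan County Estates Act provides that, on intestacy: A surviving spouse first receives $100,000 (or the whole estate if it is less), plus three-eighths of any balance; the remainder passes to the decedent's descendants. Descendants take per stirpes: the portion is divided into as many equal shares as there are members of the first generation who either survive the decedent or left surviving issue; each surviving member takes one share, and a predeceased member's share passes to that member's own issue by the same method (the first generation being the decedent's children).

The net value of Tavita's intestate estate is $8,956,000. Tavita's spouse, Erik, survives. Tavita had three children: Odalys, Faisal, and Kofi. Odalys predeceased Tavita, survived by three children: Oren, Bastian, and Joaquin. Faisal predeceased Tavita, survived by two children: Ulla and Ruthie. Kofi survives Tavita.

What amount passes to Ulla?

Ulla receives $922,500.

Erik first takes $100,000, leaving a balance of $8,856,000. Erik then takes three-eighths of the balance ($3,321,000), for a total of $3,421,000. The remaining $5,535,000 passes to the descendants.
The descendants' portion ($5,535,000) is divided into 3 shares of $1,845,000: Kofi takes $1,845,000; Odalys's $1,845,000 share passes to Odalys's issue; Faisal's $1,845,000 share passes to Faisal's issue.
Odalys's share ($1,845,000) is divided into 3 shares of $615,000: Oren, Bastian, and Joaquin each take $615,000.
Faisal's share ($1,845,000) is divided into 2 shares of $922,500: Ulla and Ruthie each take $922,500.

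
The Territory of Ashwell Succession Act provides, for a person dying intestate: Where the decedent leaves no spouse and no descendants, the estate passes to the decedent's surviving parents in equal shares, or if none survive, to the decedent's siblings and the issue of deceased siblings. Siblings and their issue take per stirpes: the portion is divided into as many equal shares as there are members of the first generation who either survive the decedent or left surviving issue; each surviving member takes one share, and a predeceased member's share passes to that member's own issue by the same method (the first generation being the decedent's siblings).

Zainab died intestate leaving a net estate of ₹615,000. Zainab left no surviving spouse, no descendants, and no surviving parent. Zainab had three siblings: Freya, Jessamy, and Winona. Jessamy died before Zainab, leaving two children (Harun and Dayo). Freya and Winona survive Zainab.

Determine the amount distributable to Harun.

The entire ₹615,000 passes to the siblings and their issue.
That amount (₹615,000) is divided into 3 shares of ₹205,000: Freya and Winona each take ₹205,000; Jessamy's ₹205,000 share passes to Jessamy's issue.
Jessamy's share (₹205,000) is divided into 2 shares of ₹102,500: Harun and Dayo each take ₹102,500.

Harun receives ₹102,500.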